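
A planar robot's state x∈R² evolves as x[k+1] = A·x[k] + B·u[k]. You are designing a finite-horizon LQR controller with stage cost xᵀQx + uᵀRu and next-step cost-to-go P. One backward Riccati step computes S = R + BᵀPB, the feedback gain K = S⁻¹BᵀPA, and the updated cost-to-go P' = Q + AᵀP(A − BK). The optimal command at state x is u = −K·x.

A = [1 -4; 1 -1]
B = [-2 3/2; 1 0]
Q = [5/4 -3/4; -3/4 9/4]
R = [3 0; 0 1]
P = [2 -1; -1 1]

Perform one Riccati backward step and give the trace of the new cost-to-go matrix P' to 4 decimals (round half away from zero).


7.7992

BᵀP = [-5.0000 3.0000; 3.0000 -1.5000]
S = R + BᵀPB = [3 0; 0 1] + [13.0000 -7.5000; -7.5000 4.5000] = [16.0000 -7.5000; -7.5000 5.5000]
BᵀPA = [-2.0000 17.0000; 1.5000 -10.5000]
K = S⁻¹·BᵀPA = [0.0079 0.4646; 0.2835 -1.2756]
A−BK = [0.5906 -1.1575; 0.9921 -1.4646]
AᵀP(A−BK) = [0.5906 -1.1575; -1.1575 3.7087]
P' = Q + AᵀP(A−BK) = [1.8406 -1.9075; -1.9075 5.9587]
tr(P') = 7.7992


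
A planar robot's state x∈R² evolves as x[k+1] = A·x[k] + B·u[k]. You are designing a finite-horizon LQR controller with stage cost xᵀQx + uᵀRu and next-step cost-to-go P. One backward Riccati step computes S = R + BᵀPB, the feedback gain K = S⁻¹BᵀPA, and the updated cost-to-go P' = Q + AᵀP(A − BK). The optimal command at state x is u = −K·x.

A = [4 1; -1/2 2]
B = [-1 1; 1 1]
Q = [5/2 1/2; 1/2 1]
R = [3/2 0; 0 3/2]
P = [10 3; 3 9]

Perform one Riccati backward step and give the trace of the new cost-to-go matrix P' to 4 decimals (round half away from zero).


18.1962

BᵀP = [-7.0000 6.0000; 13.0000 12.0000]
S = R + BᵀPB = [3/2 0; 0 3/2] + [13.0000 -1.0000; -1.0000 25.0000] = [14.5000 -1.0000; -1.0000 26.5000]
BᵀPA = [-31.0000 5.0000; 46.0000 37.0000]
K = S⁻¹·BᵀPA = [-2.0235 0.4423; 1.6595 1.4129]
A−BK = [0.3170 0.0294; -0.1360 0.1448]
AᵀP(A−BK) = [11.1854 2.2162; 2.2162 3.5108]
P' = Q + AᵀP(A−BK) = [13.6854 2.7162; 2.7162 4.5108]
tr(P') = 18.1962


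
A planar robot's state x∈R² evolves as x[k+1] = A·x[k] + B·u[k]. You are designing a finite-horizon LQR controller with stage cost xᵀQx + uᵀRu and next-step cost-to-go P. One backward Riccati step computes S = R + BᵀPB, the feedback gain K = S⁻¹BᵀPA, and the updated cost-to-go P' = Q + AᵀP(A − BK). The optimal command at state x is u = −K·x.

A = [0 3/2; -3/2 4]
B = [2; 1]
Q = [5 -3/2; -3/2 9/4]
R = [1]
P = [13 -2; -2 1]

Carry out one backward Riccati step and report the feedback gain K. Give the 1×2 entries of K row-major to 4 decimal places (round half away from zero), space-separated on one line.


0.0978 0.5217

BᵀP = [24.0000 -3.0000]
S = R + BᵀPB = [1] + [45.0000] = [46.0000]
BᵀPA = [4.5000 24.0000]
K = S⁻¹·BᵀPA = [0.0978 0.5217]
A−BK = [-0.1957 0.4565; -1.5978 3.4783]
AᵀP(A−BK) = [1.8098 -3.8478; -3.8478 8.7283]
P' = Q + AᵀP(A−BK) = [6.8098 -5.3478; -5.3478 10.9783]
tr(P') = 17.7880


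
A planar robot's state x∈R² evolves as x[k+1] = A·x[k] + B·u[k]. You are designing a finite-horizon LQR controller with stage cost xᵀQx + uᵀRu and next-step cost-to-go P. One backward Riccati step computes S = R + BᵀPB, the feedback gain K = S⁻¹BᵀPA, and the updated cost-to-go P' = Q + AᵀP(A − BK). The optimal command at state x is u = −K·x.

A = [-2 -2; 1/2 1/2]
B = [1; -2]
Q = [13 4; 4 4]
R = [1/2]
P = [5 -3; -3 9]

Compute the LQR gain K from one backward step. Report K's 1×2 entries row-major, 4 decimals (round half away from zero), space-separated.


BᵀP = [11.0000 -21.0000]
S = R + BᵀPB = [1/2] + [53.0000] = [53.5000]
BᵀPA = [-32.5000 -32.5000]
K = S⁻¹·BᵀPA = [-0.6075 -0.6075]
A−BK = [-1.3925 -1.3925; -0.7150 -0.7150]
AᵀP(A−BK) = [8.5070 8.5070; 8.5070 8.5070]
P' = Q + AᵀP(A−BK) = [21.5070 12.5070; 12.5070 12.5070]
tr(P') = 34.0140

-0.6075 -0.6075


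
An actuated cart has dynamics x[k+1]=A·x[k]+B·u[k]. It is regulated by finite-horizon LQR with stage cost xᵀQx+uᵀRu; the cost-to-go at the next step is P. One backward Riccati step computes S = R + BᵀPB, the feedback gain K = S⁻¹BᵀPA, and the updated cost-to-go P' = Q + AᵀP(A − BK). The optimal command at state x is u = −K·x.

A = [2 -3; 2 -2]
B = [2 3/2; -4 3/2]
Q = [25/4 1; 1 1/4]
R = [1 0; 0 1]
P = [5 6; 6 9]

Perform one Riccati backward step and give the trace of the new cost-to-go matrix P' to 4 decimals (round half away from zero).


11.0269

BᵀP = [-14.0000 -24.0000; 16.5000 22.5000]
S = R + BᵀPB = [1 0; 0 1] + [68.0000 -57.0000; -57.0000 58.5000] = [69.0000 -57.0000; -57.0000 59.5000]
BᵀPA = [-76.0000 90.0000; 78.0000 -94.5000]
K = S⁻¹·BᵀPA = [-0.0887 -0.0368; 1.2259 -1.6235]
A−BK = [0.3386 -0.4912; -0.1938 0.2881]
AᵀP(A−BK) = [1.6346 -2.1646; -2.1646 2.8923]
P' = Q + AᵀP(A−BK) = [7.8846 -1.1646; -1.1646 3.1423]
tr(P') = 11.0269


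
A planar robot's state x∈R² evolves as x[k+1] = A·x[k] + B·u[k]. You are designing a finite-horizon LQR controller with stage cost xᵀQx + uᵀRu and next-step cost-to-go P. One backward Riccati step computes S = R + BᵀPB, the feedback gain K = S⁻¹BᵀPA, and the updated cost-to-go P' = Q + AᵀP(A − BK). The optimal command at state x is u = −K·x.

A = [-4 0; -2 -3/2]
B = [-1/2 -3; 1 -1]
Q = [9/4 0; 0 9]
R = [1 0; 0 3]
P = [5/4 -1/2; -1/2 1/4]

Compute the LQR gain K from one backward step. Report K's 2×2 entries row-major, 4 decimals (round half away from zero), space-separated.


0.6512 -0.2093 0.7503 -0.1107

BᵀP = [-1.1250 0.5000; -3.2500 1.2500]
S = R + BᵀPB = [1 0; 0 3] + [1.0625 2.8750; 2.8750 8.5000] = [2.0625 2.8750; 2.8750 11.5000]
BᵀPA = [3.5000 -0.7500; 10.5000 -1.8750]
K = S⁻¹·BᵀPA = [0.6512 -0.2093; 0.7503 -0.1107]
A−BK = [-1.4237 -0.4368; -1.9009 -1.4014]
AᵀP(A−BK) = [2.8433 -0.3549; -0.3549 0.1979]
P' = Q + AᵀP(A−BK) = [5.0933 -0.3549; -0.3549 9.1979]
tr(P') = 14.2912


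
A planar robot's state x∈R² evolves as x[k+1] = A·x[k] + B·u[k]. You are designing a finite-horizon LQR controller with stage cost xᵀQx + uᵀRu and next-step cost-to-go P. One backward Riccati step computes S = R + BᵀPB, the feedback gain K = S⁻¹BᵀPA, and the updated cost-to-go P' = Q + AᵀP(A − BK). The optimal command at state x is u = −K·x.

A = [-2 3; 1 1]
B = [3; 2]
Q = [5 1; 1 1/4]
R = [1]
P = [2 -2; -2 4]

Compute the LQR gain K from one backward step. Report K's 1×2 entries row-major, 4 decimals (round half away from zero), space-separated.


-0.1818 0.7273

BᵀP = [2.0000 2.0000]
S = R + BᵀPB = [1] + [10.0000] = [11.0000]
BᵀPA = [-2.0000 8.0000]
K = S⁻¹·BᵀPA = [-0.1818 0.7273]
A−BK = [-1.4545 0.8182; 1.3636 -0.4545]
AᵀP(A−BK) = [19.6364 -8.5455; -8.5455 4.1818]
P' = Q + AᵀP(A−BK) = [24.6364 -7.5455; -7.5455 4.4318]
tr(P') = 29.0682


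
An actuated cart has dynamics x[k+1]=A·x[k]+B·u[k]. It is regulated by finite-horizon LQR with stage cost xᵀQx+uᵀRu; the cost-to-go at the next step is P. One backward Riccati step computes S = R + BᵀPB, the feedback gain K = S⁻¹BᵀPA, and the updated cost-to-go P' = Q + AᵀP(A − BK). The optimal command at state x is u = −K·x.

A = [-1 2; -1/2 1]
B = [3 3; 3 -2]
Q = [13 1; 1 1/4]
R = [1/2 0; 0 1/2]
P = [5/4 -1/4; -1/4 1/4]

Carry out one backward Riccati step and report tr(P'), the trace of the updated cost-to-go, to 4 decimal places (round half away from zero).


13.4014

BᵀP = [3.0000 0.0000; 4.2500 -1.2500]
S = R + BᵀPB = [1/2 0; 0 1/2] + [9.0000 9.0000; 9.0000 15.2500] = [9.5000 9.0000; 9.0000 15.7500]
BᵀPA = [-3.0000 6.0000; -3.6250 7.2500]
K = S⁻¹·BᵀPA = [-0.2131 0.4262; -0.1084 0.2168]
A−BK = [-0.0355 0.0710; -0.0774 0.1548]
AᵀP(A−BK) = [0.0303 -0.0606; -0.0606 0.1211]
P' = Q + AᵀP(A−BK) = [13.0303 0.9394; 0.9394 0.3711]
tr(P') = 13.4014


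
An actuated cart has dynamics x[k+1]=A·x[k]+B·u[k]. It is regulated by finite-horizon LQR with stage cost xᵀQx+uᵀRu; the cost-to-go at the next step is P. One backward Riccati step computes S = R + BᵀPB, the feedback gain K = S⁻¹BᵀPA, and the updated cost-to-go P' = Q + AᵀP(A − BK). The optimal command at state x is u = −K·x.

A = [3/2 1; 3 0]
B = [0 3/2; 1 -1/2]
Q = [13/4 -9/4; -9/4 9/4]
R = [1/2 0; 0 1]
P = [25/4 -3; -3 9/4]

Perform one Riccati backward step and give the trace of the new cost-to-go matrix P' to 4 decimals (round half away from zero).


9.4503

BᵀP = [-3.0000 2.2500; 10.8750 -5.6250]
S = R + BᵀPB = [1/2 0; 0 1] + [2.2500 -5.6250; -5.6250 19.1250] = [2.7500 -5.6250; -5.6250 20.1250]
BᵀPA = [2.2500 -3.0000; -0.5625 10.8750]
K = S⁻¹·BᵀPA = [1.7769 0.0336; 0.4687 0.5498]
A−BK = [0.7970 0.1753; 1.4575 0.2413]
AᵀP(A−BK) = [3.5782 0.6086; 0.6086 0.3721]
P' = Q + AᵀP(A−BK) = [6.8282 -1.6414; -1.6414 2.6221]
tr(P') = 9.4503


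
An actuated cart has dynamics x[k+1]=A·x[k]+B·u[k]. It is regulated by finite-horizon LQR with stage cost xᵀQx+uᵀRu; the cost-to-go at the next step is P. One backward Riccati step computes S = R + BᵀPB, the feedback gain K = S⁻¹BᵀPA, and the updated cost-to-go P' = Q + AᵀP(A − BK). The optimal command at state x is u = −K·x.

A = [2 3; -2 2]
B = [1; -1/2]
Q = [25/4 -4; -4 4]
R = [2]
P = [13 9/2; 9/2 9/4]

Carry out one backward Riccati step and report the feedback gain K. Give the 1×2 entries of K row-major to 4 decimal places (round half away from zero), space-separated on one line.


1.3333 3.5254

BᵀP = [10.7500 3.3750]
S = R + BᵀPB = [2] + [9.0625] = [11.0625]
BᵀPA = [14.7500 39.0000]
K = S⁻¹·BᵀPA = [1.3333 3.5254]
A−BK = [0.6667 -0.5254; -1.3333 3.7627]
AᵀP(A−BK) = [5.3333 8.0000; 8.0000 42.5085]
P' = Q + AᵀP(A−BK) = [11.5833 4.0000; 4.0000 46.5085]
tr(P') = 58.0918


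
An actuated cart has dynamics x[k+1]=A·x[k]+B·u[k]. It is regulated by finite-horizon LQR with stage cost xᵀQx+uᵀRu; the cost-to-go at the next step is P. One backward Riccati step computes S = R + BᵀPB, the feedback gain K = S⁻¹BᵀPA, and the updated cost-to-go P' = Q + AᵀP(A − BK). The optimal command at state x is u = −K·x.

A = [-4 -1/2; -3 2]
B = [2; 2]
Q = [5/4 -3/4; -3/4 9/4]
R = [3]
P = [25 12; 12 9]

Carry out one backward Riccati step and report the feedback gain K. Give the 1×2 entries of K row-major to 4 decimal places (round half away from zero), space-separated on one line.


-1.7957 0.2000

BᵀP = [74.0000 42.0000]
S = R + BᵀPB = [3] + [232.0000] = [235.0000]
BᵀPA = [-422.0000 47.0000]
K = S⁻¹·BᵀPA = [-1.7957 0.2000]
A−BK = [-0.4085 -0.9000; 0.5915 1.6000]
AᵀP(A−BK) = [11.1957 2.4000; 2.4000 8.8500]
P' = Q + AᵀP(A−BK) = [12.4457 1.6500; 1.6500 11.1000]
tr(P') = 23.5457


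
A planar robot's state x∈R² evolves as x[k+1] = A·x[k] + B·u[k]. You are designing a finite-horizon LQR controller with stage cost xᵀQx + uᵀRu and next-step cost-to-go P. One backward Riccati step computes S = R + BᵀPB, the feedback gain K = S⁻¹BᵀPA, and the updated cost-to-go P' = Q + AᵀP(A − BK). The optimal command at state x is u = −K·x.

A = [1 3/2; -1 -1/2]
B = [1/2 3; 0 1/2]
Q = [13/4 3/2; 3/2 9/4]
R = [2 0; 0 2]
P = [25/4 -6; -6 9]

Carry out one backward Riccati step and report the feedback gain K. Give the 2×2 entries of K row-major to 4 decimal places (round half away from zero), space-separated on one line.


BᵀP = [3.1250 -3.0000; 15.7500 -13.5000]
S = R + BᵀPB = [2 0; 0 2] + [1.5625 7.8750; 7.8750 40.5000] = [3.5625 7.8750; 7.8750 42.5000]
BᵀPA = [6.1250 6.1875; 29.2500 30.3750]
K = S⁻¹·BᵀPA = [0.3353 0.2659; 0.6261 0.6654]
A−BK = [-1.0460 -0.6293; -1.3131 -0.8327]
AᵀP(A−BK) = [6.8827 4.7824; 4.7824 3.4546]
P' = Q + AᵀP(A−BK) = [10.1327 6.2824; 6.2824 5.7046]
tr(P') = 15.8374

0.3353 0.2659 0.6261 0.6654


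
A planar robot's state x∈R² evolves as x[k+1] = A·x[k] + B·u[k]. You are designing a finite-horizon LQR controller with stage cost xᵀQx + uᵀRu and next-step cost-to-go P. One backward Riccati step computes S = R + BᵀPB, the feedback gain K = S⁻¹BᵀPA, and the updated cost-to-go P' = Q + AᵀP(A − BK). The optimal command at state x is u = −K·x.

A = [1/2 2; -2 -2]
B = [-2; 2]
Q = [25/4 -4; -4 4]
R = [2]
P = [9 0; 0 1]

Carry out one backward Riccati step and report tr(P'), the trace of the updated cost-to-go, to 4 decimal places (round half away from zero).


14.3810

BᵀP = [-18.0000 2.0000]
S = R + BᵀPB = [2] + [40.0000] = [42.0000]
BᵀPA = [-13.0000 -40.0000]
K = S⁻¹·BᵀPA = [-0.3095 -0.9524]
A−BK = [-0.1190 0.0952; -1.3810 -0.0952]
AᵀP(A−BK) = [2.2262 0.6190; 0.6190 1.9048]
P' = Q + AᵀP(A−BK) = [8.4762 -3.3810; -3.3810 5.9048]
tr(P') = 14.3810


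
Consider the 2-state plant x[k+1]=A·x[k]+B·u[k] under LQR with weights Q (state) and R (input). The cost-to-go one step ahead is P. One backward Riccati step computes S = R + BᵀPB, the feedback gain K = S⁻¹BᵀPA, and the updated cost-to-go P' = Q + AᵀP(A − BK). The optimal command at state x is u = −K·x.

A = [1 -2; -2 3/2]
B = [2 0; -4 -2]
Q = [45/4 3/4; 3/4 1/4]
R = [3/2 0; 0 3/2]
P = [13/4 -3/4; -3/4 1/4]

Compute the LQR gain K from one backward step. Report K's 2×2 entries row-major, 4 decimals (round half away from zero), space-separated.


BᵀP = [9.5000 -2.5000; 1.5000 -0.5000]
S = R + BᵀPB = [3/2 0; 0 3/2] + [29.0000 5.0000; 5.0000 1.0000] = [30.5000 5.0000; 5.0000 2.5000]
BᵀPA = [14.5000 -22.7500; 2.5000 -3.7500]
K = S⁻¹·BᵀPA = [0.4634 -0.7439; 0.0732 -0.0122]
A−BK = [0.0732 -0.5122; 0.0000 -1.5000]
AᵀP(A−BK) = [0.3476 -0.5579; -0.5579 1.0930]
P' = Q + AᵀP(A−BK) = [11.5976 0.1921; 0.1921 1.3430]
tr(P') = 12.9405

0.4634 -0.7439 0.0732 -0.0122


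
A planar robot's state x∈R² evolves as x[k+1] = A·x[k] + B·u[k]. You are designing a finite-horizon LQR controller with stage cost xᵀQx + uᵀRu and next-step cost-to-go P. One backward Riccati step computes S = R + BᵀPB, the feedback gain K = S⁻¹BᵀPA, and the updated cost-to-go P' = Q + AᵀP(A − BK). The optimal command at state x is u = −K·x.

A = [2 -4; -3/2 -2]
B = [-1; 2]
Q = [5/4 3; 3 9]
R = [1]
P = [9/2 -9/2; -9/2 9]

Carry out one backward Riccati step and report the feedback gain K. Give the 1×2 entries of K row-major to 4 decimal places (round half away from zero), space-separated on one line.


-1.0210 0.1513

BᵀP = [-13.5000 22.5000]
S = R + BᵀPB = [1] + [58.5000] = [59.5000]
BᵀPA = [-60.7500 9.0000]
K = S⁻¹·BᵀPA = [-1.0210 0.1513]
A−BK = [0.9790 -3.8487; 0.5420 -2.3025]
AᵀP(A−BK) = [3.2237 -8.8109; -8.8109 34.6387]
P' = Q + AᵀP(A−BK) = [4.4737 -5.8109; -5.8109 43.6387]
tr(P') = 48.1124


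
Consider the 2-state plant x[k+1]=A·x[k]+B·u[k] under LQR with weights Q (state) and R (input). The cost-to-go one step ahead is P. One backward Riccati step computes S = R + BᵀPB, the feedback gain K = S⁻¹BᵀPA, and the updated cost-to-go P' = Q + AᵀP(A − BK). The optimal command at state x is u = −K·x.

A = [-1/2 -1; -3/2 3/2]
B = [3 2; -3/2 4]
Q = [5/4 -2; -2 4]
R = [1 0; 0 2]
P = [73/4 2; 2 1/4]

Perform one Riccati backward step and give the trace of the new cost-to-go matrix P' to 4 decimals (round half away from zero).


5.4592

BᵀP = [51.7500 5.6250; 44.5000 5.0000]
S = R + BᵀPB = [1 0; 0 2] + [146.8125 126.0000; 126.0000 109.0000] = [147.8125 126.0000; 126.0000 111.0000]
BᵀPA = [-34.3125 -43.3125; -29.7500 -37.0000]
K = S⁻¹·BᵀPA = [-0.1133 -0.2743; -0.1394 -0.0220]
A−BK = [0.1187 -0.1332; -1.1124 1.1766]
AᵀP(A−BK) = [0.0900 -0.0029; -0.0029 0.1192]
P' = Q + AᵀP(A−BK) = [1.3400 -2.0029; -2.0029 4.1192]
tr(P') = 5.4592


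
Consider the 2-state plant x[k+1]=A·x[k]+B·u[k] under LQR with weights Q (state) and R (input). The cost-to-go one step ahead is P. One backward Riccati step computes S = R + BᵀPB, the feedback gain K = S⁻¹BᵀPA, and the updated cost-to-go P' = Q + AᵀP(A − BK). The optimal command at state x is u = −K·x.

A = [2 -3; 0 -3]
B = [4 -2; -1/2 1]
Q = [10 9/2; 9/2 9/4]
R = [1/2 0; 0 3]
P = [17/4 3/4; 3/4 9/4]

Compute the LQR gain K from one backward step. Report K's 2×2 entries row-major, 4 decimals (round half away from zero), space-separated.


BᵀP = [16.6250 1.8750; -7.7500 0.7500]
S = R + BᵀPB = [1/2 0; 0 3] + [65.5625 -31.3750; -31.3750 16.2500] = [66.0625 -31.3750; -31.3750 19.2500]
BᵀPA = [33.2500 -55.5000; -15.5000 21.0000]
K = S⁻¹·BᵀPA = [0.5351 -1.4253; 0.0670 -1.2321]
A−BK = [-0.0065 0.2369; 0.2006 -2.4805]
AᵀP(A−BK) = [0.2454 -1.7072; -1.7072 18.7714]
P' = Q + AᵀP(A−BK) = [10.2454 2.7928; 2.7928 21.0214]
tr(P') = 31.2668

0.5351 -1.4253 0.0670 -1.2321


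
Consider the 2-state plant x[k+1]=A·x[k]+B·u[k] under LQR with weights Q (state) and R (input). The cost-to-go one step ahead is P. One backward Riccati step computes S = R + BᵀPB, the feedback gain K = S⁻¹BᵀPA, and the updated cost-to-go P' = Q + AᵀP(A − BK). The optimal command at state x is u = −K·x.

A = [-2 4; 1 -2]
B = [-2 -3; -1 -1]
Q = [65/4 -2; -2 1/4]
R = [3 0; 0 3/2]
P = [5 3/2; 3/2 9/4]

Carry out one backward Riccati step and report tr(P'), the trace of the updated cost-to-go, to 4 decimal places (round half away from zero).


BᵀP = [-11.5000 -5.2500; -16.5000 -6.7500]
S = R + BᵀPB = [3 0; 0 3/2] + [28.2500 39.7500; 39.7500 56.2500] = [31.2500 39.7500; 39.7500 57.7500]
BᵀPA = [17.7500 -35.5000; 26.2500 -52.5000]
K = S⁻¹·BᵀPA = [-0.0818 0.1636; 0.5109 -1.0217]
A−BK = [-0.6311 1.2621; 1.4290 -2.8581]
AᵀP(A−BK) = [4.2922 -8.5843; -8.5843 17.1686]
P' = Q + AᵀP(A−BK) = [20.5422 -10.5843; -10.5843 17.4186]
tr(P') = 37.9608

37.9608


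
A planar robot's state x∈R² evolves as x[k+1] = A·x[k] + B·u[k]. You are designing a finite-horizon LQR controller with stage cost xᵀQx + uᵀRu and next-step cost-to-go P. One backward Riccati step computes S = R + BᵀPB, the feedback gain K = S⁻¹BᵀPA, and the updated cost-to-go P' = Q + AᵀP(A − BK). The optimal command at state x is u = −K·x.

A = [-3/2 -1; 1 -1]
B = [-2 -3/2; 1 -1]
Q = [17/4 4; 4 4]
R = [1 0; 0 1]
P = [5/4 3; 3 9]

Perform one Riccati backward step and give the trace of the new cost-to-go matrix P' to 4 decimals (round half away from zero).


9.4313

BᵀP = [0.5000 3.0000; -4.8750 -13.5000]
S = R + BᵀPB = [1 0; 0 1] + [2.0000 -3.7500; -3.7500 20.8125] = [3.0000 -3.7500; -3.7500 21.8125]
BᵀPA = [2.2500 -3.5000; -6.1875 18.3750]
K = S⁻¹·BᵀPA = [0.5036 -0.1448; -0.1971 0.8175]
A−BK = [-0.7883 -0.0633; 0.2993 -0.0377]
AᵀP(A−BK) = [0.4599 -0.2409; -0.2409 0.7214]
P' = Q + AᵀP(A−BK) = [4.7099 3.7591; 3.7591 4.7214]
tr(P') = 9.4313


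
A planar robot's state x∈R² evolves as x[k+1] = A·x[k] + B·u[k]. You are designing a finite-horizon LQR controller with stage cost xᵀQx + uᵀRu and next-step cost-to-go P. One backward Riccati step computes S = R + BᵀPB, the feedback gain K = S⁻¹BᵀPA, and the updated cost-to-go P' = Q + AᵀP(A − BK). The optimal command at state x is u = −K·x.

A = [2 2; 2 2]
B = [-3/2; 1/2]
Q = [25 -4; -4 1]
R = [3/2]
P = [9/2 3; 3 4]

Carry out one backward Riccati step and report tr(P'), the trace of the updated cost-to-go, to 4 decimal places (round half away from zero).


82.8615

BᵀP = [-5.2500 -2.5000]
S = R + BᵀPB = [3/2] + [6.6250] = [8.1250]
BᵀPA = [-15.5000 -15.5000]
K = S⁻¹·BᵀPA = [-1.9077 -1.9077]
A−BK = [-0.8615 -0.8615; 2.9538 2.9538]
AᵀP(A−BK) = [28.4308 28.4308; 28.4308 28.4308]
P' = Q + AᵀP(A−BK) = [53.4308 24.4308; 24.4308 29.4308]
tr(P') = 82.8615


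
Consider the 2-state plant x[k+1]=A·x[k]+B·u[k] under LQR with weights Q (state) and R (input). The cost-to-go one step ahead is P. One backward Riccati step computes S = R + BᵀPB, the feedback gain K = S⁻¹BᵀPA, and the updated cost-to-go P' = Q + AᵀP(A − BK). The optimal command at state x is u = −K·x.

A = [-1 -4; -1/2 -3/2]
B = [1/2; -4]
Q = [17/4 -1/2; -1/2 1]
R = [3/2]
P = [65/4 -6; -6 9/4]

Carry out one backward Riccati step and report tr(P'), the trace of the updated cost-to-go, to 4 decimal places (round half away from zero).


12.4765

BᵀP = [32.1250 -12.0000]
S = R + BᵀPB = [3/2] + [64.0625] = [65.5625]
BᵀPA = [-26.1250 -110.5000]
K = S⁻¹·BᵀPA = [-0.3985 -1.6854]
A−BK = [-0.8008 -3.1573; -2.0939 -8.2417]
AᵀP(A−BK) = [0.4023 1.6560; 1.6560 6.8242]
P' = Q + AᵀP(A−BK) = [4.6523 1.1560; 1.1560 7.8242]
tr(P') = 12.4765


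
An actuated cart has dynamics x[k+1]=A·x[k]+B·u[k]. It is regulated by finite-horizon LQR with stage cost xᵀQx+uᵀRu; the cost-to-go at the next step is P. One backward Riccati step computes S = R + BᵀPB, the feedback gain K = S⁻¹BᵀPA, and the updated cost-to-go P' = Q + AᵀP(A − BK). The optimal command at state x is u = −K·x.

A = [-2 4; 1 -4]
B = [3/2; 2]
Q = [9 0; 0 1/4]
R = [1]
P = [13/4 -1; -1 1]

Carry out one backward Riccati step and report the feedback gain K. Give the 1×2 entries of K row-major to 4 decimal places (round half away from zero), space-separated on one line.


BᵀP = [2.8750 0.5000]
S = R + BᵀPB = [1] + [5.3125] = [6.3125]
BᵀPA = [-5.2500 9.5000]
K = S⁻¹·BᵀPA = [-0.8317 1.5050]
A−BK = [-0.7525 1.7426; 2.6634 -7.0099]
AᵀP(A−BK) = [13.6337 -34.0990; -34.0990 85.7030]
P' = Q + AᵀP(A−BK) = [22.6337 -34.0990; -34.0990 85.9530]
tr(P') = 108.5866

-0.8317 1.5050


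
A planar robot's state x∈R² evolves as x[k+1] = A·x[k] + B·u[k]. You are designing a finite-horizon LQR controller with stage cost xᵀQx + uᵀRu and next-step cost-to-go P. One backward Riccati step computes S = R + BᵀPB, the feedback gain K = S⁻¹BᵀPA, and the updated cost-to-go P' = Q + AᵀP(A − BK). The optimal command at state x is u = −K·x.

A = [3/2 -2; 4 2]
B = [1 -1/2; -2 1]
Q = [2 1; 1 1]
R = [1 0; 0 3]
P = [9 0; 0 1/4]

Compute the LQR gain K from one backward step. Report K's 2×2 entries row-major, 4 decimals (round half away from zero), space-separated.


0.9718 -1.6056 -0.1620 0.2676

BᵀP = [9.0000 -0.5000; -4.5000 0.2500]
S = R + BᵀPB = [1 0; 0 3] + [10.0000 -5.0000; -5.0000 2.5000] = [11.0000 -5.0000; -5.0000 5.5000]
BᵀPA = [11.5000 -19.0000; -5.7500 9.5000]
K = S⁻¹·BᵀPA = [0.9718 -1.6056; -0.1620 0.2676]
A−BK = [0.4472 -0.2606; 6.1056 -1.4789]
AᵀP(A−BK) = [12.1426 -4.9965; -4.9965 3.9507]
P' = Q + AᵀP(A−BK) = [14.1426 -3.9965; -3.9965 4.9507]
tr(P') = 19.0933


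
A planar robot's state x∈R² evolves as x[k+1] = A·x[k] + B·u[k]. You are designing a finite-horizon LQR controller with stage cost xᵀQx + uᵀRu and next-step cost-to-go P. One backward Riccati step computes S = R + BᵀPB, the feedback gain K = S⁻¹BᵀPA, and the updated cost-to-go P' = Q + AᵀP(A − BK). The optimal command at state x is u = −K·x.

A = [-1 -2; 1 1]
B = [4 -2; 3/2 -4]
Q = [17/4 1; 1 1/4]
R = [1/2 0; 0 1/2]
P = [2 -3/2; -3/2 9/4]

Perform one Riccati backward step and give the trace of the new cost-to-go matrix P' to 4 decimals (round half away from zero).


5.1200

BᵀP = [5.7500 -2.6250; 2.0000 -6.0000]
S = R + BᵀPB = [1/2 0; 0 1/2] + [19.0625 -1.0000; -1.0000 20.0000] = [19.5625 -1.0000; -1.0000 20.5000]
BᵀPA = [-8.3750 -14.1250; -8.0000 -10.0000]
K = S⁻¹·BᵀPA = [-0.4492 -0.7488; -0.4122 -0.5243]
A−BK = [-0.0276 -0.0533; 0.0252 0.0259]
AᵀP(A−BK) = [0.1908 0.2837; 0.2837 0.4292]
P' = Q + AᵀP(A−BK) = [4.4408 1.2837; 1.2837 0.6792]
tr(P') = 5.1200


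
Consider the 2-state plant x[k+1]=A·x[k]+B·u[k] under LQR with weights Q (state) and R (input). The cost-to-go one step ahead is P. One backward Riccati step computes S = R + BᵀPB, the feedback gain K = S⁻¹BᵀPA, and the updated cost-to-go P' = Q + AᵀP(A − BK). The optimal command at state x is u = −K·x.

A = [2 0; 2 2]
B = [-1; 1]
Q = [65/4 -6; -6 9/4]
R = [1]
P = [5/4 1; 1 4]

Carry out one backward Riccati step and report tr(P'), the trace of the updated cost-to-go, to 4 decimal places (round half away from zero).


BᵀP = [-0.2500 3.0000]
S = R + BᵀPB = [1] + [3.2500] = [4.2500]
BᵀPA = [5.5000 6.0000]
K = S⁻¹·BᵀPA = [1.2941 1.4118]
A−BK = [3.2941 1.4118; 0.7059 0.5882]
AᵀP(A−BK) = [21.8824 12.2353; 12.2353 7.5294]
P' = Q + AᵀP(A−BK) = [38.1324 6.2353; 6.2353 9.7794]
tr(P') = 47.9118

47.9118


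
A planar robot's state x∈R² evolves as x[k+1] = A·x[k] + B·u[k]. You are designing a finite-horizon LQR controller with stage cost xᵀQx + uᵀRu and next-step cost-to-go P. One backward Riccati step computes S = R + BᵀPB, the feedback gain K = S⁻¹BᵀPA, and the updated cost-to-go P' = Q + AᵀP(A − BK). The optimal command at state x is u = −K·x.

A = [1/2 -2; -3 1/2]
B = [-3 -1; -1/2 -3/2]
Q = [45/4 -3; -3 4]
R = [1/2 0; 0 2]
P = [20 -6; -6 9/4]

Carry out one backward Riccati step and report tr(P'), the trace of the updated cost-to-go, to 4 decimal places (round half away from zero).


19.2758

BᵀP = [-57.0000 16.8750; -11.0000 2.6250]
S = R + BᵀPB = [1/2 0; 0 2] + [162.5625 31.6875; 31.6875 7.0625] = [163.0625 31.6875; 31.6875 9.0625]
BᵀPA = [-79.1250 122.4375; -13.3750 23.3125]
K = S⁻¹·BᵀPA = [-0.6191 0.7830; 0.6889 -0.1654]
A−BK = [-0.6684 0.1836; -2.2762 0.6434]
AᵀP(A−BK) = [3.4765 -1.1320; -1.1320 0.5493]
P' = Q + AᵀP(A−BK) = [14.7265 -4.1320; -4.1320 4.5493]
tr(P') = 19.2758


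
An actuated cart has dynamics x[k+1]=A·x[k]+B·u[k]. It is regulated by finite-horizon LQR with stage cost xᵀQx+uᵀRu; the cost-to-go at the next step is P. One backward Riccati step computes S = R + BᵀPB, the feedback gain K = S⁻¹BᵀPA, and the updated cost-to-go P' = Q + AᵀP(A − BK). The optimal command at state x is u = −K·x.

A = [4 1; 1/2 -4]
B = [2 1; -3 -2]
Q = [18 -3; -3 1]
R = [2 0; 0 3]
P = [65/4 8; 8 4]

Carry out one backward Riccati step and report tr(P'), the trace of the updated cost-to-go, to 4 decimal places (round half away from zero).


BᵀP = [8.5000 4.0000; 0.2500 0.0000]
S = R + BᵀPB = [2 0; 0 3] + [5.0000 0.5000; 0.5000 0.2500] = [7.0000 0.5000; 0.5000 3.2500]
BᵀPA = [36.0000 -7.5000; 1.0000 0.2500]
K = S⁻¹·BᵀPA = [5.1778 -1.0889; -0.4889 0.2444]
A−BK = [-5.8667 2.9333; 15.0556 -6.7778]
AᵀP(A−BK) = [107.0889 -28.0444; -28.0444 8.0222]
P' = Q + AᵀP(A−BK) = [125.0889 -31.0444; -31.0444 9.0222]
tr(P') = 134.1111

134.1111


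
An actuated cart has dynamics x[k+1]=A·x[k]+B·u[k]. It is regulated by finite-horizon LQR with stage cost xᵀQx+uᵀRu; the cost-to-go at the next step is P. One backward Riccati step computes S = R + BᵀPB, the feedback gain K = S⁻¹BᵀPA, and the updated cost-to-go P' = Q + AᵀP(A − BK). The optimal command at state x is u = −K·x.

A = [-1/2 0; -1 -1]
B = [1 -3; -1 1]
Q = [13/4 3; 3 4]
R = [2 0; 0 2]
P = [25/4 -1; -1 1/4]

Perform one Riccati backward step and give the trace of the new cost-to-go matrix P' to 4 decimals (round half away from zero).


7.4646

BᵀP = [7.2500 -1.2500; -19.7500 3.2500]
S = R + BᵀPB = [2 0; 0 2] + [8.5000 -23.0000; -23.0000 62.5000] = [10.5000 -23.0000; -23.0000 64.5000]
BᵀPA = [-2.3750 1.2500; 6.6250 -3.2500]
K = S⁻¹·BᵀPA = [-0.0055 0.0396; 0.1008 -0.0363]
A−BK = [-0.1922 -0.1484; -1.1062 -0.9241]
AᵀP(A−BK) = [0.1320 0.0843; 0.0843 0.0826]
P' = Q + AᵀP(A−BK) = [3.3820 3.0843; 3.0843 4.0826]
tr(P') = 7.4646


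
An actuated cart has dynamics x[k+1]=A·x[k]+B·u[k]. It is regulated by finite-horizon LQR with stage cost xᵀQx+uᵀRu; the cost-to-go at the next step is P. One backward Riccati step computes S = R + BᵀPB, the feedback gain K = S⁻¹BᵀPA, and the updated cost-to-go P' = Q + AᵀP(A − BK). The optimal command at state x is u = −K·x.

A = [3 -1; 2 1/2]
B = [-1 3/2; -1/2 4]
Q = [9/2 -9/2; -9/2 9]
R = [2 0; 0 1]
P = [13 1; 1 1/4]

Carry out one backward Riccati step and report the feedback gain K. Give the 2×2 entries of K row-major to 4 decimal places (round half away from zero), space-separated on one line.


-0.8330 0.3658 1.1867 -0.2853

BᵀP = [-13.5000 -1.1250; 23.5000 2.5000]
S = R + BᵀPB = [2 0; 0 1] + [14.0625 -24.7500; -24.7500 45.2500] = [16.0625 -24.7500; -24.7500 46.2500]
BᵀPA = [-42.7500 12.9375; 75.5000 -22.2500]
K = S⁻¹·BᵀPA = [-0.8330 0.3658; 1.1867 -0.2853]
A−BK = [0.3870 -0.2062; -3.1632 1.8242]
AᵀP(A−BK) = [4.7961 -2.0698; -2.0698 0.9814]
P' = Q + AᵀP(A−BK) = [9.2961 -6.5698; -6.5698 9.9814]
tr(P') = 19.2775


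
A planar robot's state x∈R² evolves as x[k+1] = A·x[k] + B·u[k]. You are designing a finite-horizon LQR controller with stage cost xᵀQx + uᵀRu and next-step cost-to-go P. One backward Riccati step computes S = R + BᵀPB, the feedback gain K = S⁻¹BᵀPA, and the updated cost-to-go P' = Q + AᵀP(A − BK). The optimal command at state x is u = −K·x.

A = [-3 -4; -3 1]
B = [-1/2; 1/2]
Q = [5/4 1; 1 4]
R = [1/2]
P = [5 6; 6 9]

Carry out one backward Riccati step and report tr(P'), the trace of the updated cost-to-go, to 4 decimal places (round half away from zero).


BᵀP = [0.5000 1.5000]
S = R + BᵀPB = [1/2] + [0.5000] = [1.0000]
BᵀPA = [-6.0000 -0.5000]
K = S⁻¹·BᵀPA = [-6.0000 -0.5000]
A−BK = [-6.0000 -4.2500; 0.0000 1.2500]
AᵀP(A−BK) = [198.0000 84.0000; 84.0000 40.7500]
P' = Q + AᵀP(A−BK) = [199.2500 85.0000; 85.0000 44.7500]
tr(P') = 244.0000

244.0000


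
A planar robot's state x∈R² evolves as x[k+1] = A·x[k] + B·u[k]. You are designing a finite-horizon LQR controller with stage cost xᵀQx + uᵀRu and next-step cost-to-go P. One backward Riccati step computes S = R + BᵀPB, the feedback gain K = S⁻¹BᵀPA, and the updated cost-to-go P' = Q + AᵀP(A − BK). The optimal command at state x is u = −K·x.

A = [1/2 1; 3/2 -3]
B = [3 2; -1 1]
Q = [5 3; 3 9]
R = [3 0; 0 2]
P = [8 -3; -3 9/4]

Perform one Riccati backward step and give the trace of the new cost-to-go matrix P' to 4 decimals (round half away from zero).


BᵀP = [27.0000 -11.2500; 13.0000 -3.7500]
S = R + BᵀPB = [3 0; 0 2] + [92.2500 42.7500; 42.7500 22.2500] = [95.2500 42.7500; 42.7500 24.2500]
BᵀPA = [-3.3750 60.7500; 0.8750 24.2500]
K = S⁻¹·BᵀPA = [-0.2473 0.9051; 0.4720 -0.5956]
A−BK = [0.2978 -0.5241; 0.7807 -1.4992]
AᵀP(A−BK) = [1.3149 -2.5490; -2.5490 5.7076]
P' = Q + AᵀP(A−BK) = [6.3149 0.4510; 0.4510 14.7076]
tr(P') = 21.0226

21.0226


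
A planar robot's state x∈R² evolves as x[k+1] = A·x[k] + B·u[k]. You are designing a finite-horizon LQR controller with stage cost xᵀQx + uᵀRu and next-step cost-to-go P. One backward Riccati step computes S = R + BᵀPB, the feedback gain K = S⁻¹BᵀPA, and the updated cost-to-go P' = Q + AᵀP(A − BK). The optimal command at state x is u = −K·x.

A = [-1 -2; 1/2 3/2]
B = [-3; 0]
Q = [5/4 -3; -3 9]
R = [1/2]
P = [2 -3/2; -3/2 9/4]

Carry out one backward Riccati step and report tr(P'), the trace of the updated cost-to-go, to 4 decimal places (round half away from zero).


BᵀP = [-6.0000 4.5000]
S = R + BᵀPB = [1/2] + [18.0000] = [18.5000]
BᵀPA = [8.2500 18.7500]
K = S⁻¹·BᵀPA = [0.4459 1.0135]
A−BK = [0.3378 1.0405; 0.5000 1.5000]
AᵀP(A−BK) = [0.3834 1.0760; 1.0760 3.0591]
P' = Q + AᵀP(A−BK) = [1.6334 -1.9240; -1.9240 12.0591]
tr(P') = 13.6926

13.6926


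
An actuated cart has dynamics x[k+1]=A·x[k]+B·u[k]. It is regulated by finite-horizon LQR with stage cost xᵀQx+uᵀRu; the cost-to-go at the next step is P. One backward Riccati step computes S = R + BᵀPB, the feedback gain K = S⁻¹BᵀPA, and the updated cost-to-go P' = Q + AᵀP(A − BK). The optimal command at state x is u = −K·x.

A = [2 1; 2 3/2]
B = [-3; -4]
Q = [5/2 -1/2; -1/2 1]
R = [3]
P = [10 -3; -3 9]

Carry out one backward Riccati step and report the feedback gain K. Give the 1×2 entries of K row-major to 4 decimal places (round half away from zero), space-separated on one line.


-0.5455 -0.3545

BᵀP = [-18.0000 -27.0000]
S = R + BᵀPB = [3] + [162.0000] = [165.0000]
BᵀPA = [-90.0000 -58.5000]
K = S⁻¹·BᵀPA = [-0.5455 -0.3545]
A−BK = [0.3636 -0.0636; -0.1818 0.0818]
AᵀP(A−BK) = [2.9091 0.0909; 0.0909 0.5091]
P' = Q + AᵀP(A−BK) = [5.4091 -0.4091; -0.4091 1.5091]
tr(P') = 6.9182


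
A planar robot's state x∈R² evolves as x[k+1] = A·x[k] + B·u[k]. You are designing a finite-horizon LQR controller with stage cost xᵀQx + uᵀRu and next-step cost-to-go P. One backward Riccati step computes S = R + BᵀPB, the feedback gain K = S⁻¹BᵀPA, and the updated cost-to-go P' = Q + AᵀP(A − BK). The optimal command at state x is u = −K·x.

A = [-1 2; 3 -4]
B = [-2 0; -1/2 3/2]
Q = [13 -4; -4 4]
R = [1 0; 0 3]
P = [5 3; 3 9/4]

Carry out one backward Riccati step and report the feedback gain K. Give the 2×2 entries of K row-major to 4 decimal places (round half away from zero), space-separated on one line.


BᵀP = [-11.5000 -7.1250; 4.5000 3.3750]
S = R + BᵀPB = [1 0; 0 3] + [26.5625 -10.6875; -10.6875 5.0625] = [27.5625 -10.6875; -10.6875 8.0625]
BᵀPA = [-9.8750 5.5000; 5.6250 -4.5000]
K = S⁻¹·BᵀPA = [-0.1806 -0.0347; 0.4583 -0.6042]
A−BK = [-1.3611 1.9306; 2.2222 -3.1111]
AᵀP(A−BK) = [2.8889 -3.9444; -3.9444 5.4722]
P' = Q + AᵀP(A−BK) = [15.8889 -7.9444; -7.9444 9.4722]
tr(P') = 25.3611

-0.1806 -0.0347 0.4583 -0.6042


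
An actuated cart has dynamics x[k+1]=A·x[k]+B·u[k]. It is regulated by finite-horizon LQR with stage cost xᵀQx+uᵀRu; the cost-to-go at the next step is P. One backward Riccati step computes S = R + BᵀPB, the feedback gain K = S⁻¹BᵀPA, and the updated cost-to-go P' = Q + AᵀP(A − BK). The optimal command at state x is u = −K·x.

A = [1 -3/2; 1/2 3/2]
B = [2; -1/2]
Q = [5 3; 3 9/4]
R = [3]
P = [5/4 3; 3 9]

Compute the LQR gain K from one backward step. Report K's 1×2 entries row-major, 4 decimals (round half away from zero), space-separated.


0.4118 0.1765

BᵀP = [1.0000 1.5000]
S = R + BᵀPB = [3] + [1.2500] = [4.2500]
BᵀPA = [1.7500 0.7500]
K = S⁻¹·BᵀPA = [0.4118 0.1765]
A−BK = [0.1765 -1.8529; 0.7059 1.5882]
AᵀP(A−BK) = [5.7794 6.8162; 6.8162 9.4301]
P' = Q + AᵀP(A−BK) = [10.7794 9.8162; 9.8162 11.6801]
tr(P') = 22.4596


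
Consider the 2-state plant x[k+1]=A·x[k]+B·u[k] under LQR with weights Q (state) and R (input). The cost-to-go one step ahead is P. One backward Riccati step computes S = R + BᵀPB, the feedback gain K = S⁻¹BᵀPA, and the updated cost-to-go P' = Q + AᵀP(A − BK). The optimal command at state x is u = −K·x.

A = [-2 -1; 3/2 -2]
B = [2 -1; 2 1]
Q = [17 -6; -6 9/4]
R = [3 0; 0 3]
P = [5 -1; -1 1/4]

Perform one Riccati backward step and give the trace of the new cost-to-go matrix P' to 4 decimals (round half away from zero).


23.3686

BᵀP = [8.0000 -1.5000; -6.0000 1.2500]
S = R + BᵀPB = [3 0; 0 3] + [13.0000 -9.5000; -9.5000 7.2500] = [16.0000 -9.5000; -9.5000 10.2500]
BᵀPA = [-18.2500 -5.0000; 13.8750 3.5000]
K = S⁻¹·BᵀPA = [-0.7492 -0.2441; 0.6593 0.1153]
A−BK = [0.1576 -0.3966; 2.3390 -1.6271]
AᵀP(A−BK) = [3.7424 0.6966; 0.6966 0.3763]
P' = Q + AᵀP(A−BK) = [20.7424 -5.3034; -5.3034 2.6263]
tr(P') = 23.3686


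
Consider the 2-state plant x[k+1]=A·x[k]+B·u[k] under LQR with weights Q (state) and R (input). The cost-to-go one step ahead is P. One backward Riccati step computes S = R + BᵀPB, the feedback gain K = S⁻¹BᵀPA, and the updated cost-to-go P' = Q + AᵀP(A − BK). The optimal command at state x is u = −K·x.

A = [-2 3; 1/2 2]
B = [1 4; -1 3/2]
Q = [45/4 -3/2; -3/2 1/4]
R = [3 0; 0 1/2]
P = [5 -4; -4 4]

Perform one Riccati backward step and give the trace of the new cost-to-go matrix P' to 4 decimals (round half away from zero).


BᵀP = [9.0000 -8.0000; 14.0000 -10.0000]
S = R + BᵀPB = [3 0; 0 1/2] + [17.0000 24.0000; 24.0000 41.0000] = [20.0000 24.0000; 24.0000 41.5000]
BᵀPA = [-22.0000 11.0000; -33.0000 22.0000]
K = S⁻¹·BᵀPA = [-0.4764 -0.2815; -0.5197 0.6929]
A−BK = [0.5551 0.5098; 0.8031 0.6791]
AᵀP(A−BK) = [1.3701 0.6732; 0.6732 0.8524]
P' = Q + AᵀP(A−BK) = [12.6201 -0.8268; -0.8268 1.1024]
tr(P') = 13.7224

13.7224


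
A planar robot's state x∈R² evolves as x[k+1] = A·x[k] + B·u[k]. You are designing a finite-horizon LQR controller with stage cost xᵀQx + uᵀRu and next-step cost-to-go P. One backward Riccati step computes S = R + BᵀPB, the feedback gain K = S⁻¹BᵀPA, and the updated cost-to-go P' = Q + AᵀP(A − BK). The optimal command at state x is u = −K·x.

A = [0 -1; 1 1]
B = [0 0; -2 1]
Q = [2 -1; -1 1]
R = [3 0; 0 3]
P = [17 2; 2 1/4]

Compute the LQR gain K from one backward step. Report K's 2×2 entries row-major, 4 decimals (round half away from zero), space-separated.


-0.1176 0.8235 0.0588 -0.4118

BᵀP = [-4.0000 -0.5000; 2.0000 0.2500]
S = R + BᵀPB = [3 0; 0 3] + [1.0000 -0.5000; -0.5000 0.2500] = [4.0000 -0.5000; -0.5000 3.2500]
BᵀPA = [-0.5000 3.5000; 0.2500 -1.7500]
K = S⁻¹·BᵀPA = [-0.1176 0.8235; 0.0588 -0.4118]
A−BK = [0.0000 -1.0000; 0.7059 3.0588]
AᵀP(A−BK) = [0.1765 -1.2353; -1.2353 9.6471]
P' = Q + AᵀP(A−BK) = [2.1765 -2.2353; -2.2353 10.6471]
tr(P') = 12.8235


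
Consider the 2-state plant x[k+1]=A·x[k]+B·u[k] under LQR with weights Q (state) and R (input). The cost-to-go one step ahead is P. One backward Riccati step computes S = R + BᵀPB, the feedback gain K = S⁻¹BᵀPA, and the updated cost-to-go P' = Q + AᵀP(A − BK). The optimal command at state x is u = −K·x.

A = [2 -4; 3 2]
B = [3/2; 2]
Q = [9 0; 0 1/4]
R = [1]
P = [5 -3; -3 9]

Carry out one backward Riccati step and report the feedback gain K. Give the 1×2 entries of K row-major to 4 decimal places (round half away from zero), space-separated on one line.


1.4380 0.6942

BᵀP = [1.5000 13.5000]
S = R + BᵀPB = [1] + [29.2500] = [30.2500]
BᵀPA = [43.5000 21.0000]
K = S⁻¹·BᵀPA = [1.4380 0.6942]
A−BK = [-0.1570 -5.0413; 0.1240 0.6116]
AᵀP(A−BK) = [2.4463 7.8017; 7.8017 149.4215]
P' = Q + AᵀP(A−BK) = [11.4463 7.8017; 7.8017 149.6715]
tr(P') = 161.1178


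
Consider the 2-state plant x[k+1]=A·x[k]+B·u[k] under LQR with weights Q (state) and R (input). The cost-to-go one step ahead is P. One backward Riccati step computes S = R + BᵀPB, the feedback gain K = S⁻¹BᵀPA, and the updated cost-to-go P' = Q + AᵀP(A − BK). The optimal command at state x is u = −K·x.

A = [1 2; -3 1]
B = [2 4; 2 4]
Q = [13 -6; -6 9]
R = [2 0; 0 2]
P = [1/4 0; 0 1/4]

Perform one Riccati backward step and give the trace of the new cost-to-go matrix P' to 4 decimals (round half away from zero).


24.3958

BᵀP = [0.5000 0.5000; 1.0000 1.0000]
S = R + BᵀPB = [2 0; 0 2] + [2.0000 4.0000; 4.0000 8.0000] = [4.0000 4.0000; 4.0000 10.0000]
BᵀPA = [-1.0000 1.5000; -2.0000 3.0000]
K = S⁻¹·BᵀPA = [-0.0833 0.1250; -0.1667 0.2500]
A−BK = [1.8333 0.7500; -2.1667 -0.2500]
AᵀP(A−BK) = [2.0833 0.3750; 0.3750 0.3125]
P' = Q + AᵀP(A−BK) = [15.0833 -5.6250; -5.6250 9.3125]
tr(P') = 24.3958


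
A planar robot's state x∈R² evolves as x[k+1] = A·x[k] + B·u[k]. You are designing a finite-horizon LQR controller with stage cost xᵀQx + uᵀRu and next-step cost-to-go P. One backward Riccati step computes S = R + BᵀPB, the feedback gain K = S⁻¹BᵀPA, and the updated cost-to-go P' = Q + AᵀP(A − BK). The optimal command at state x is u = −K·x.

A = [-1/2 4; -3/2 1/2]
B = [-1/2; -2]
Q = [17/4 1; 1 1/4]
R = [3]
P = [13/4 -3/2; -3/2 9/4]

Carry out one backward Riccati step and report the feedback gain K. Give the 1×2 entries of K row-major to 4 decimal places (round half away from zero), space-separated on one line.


BᵀP = [1.3750 -3.7500]
S = R + BᵀPB = [3] + [6.8125] = [9.8125]
BᵀPA = [4.9375 3.6250]
K = S⁻¹·BᵀPA = [0.5032 0.3694]
A−BK = [-0.2484 4.1847; -0.4936 1.2389]
AᵀP(A−BK) = [1.1405 -0.6365; -0.6365 45.2233]
P' = Q + AᵀP(A−BK) = [5.3905 0.3635; 0.3635 45.4733]
tr(P') = 50.8639

0.5032 0.3694


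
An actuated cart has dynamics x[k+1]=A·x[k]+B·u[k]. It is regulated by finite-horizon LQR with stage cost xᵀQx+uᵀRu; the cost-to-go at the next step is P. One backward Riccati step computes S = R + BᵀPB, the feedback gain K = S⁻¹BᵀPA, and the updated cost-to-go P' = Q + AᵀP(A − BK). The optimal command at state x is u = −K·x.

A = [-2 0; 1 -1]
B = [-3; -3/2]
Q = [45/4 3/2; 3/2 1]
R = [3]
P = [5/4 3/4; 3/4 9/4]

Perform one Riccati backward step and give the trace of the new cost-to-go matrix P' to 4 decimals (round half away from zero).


16.8831

BᵀP = [-4.8750 -5.6250]
S = R + BᵀPB = [3] + [23.0625] = [26.0625]
BᵀPA = [4.1250 5.6250]
K = S⁻¹·BᵀPA = [0.1583 0.2158]
A−BK = [-1.5252 0.6475; 1.2374 -0.6763]
AᵀP(A−BK) = [3.5971 -1.6403; -1.6403 1.0360]
P' = Q + AᵀP(A−BK) = [14.8471 -0.1403; -0.1403 2.0360]
tr(P') = 16.8831
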